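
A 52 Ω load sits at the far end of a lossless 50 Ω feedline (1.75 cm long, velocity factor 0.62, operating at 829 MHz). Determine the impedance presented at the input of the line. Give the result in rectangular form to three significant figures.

Z_in ≈ 51.1 − j1.66 Ω

λ = v/f = 0.62·c / 829 MHz = 0.224 m
βl = 2π·l/λ = 2π × 0.078 = 28.1°
tan(βl) = tan(28.1°) = 0.533
Z_in = Z_0·(Z_L + jZ_0·tanβl)/(Z_0 + jZ_L·tanβl)
     = 50·(52 + j26.7)/(50 + j27.7)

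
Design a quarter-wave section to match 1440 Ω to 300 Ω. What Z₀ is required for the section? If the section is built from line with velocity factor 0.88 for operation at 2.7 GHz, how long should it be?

Z_qwt = √(Z_0·R_L) = √(300 × 1440) = √432000
λ = 0.88·c/f = 0.0978 m, so l = λ/4 = 0.0244 m

Z_qwt ≈ 657 Ω; length ≈ 2.44 cm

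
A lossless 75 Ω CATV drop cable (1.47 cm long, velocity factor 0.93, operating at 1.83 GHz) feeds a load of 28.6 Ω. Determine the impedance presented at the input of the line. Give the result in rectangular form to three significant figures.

λ = v/f = 0.93·c / 1.83 GHz = 0.152 m
βl = 2π·l/λ = 2π × 0.0964 = 34.7°
tan(βl) = tan(34.7°) = 0.693
Z_in = Z_0·(Z_L + jZ_0·tanβl)/(Z_0 + jZ_L·tanβl)
     = 75·(28.6 + j52)/(75 + j19.8)

Z_in ≈ 39.6 + j41.5 Ω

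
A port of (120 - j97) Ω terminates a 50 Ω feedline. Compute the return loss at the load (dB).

RL ≈ 4.28 dB

Γ = (70 − j97)/(170 − j97), |Γ| = 0.611
RL = −20·log₁₀|Γ| = −20·log₁₀(0.611)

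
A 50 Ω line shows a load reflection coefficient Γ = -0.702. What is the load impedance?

Z_L ≈ 8.75 Ω

Z_L = Z_0·(1 + Γ)/(1 − Γ) = 50·(0.298)/(1.7)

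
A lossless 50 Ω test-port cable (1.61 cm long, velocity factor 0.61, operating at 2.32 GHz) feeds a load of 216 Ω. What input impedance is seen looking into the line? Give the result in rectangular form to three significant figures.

Z_in ≈ 12.5 − j14 Ω

λ = v/f = 0.61·c / 2.32 GHz = 0.0789 m
βl = 2π·l/λ = 2π × 0.204 = 73.5°
tan(βl) = tan(73.5°) = 3.37
Z_in = Z_0·(Z_L + jZ_0·tanβl)/(Z_0 + jZ_L·tanβl)
     = 50·(216 + j169)/(50 + j728)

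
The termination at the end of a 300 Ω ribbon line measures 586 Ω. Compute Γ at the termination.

Γ = 0.323

Γ = (Z_L − Z_0)/(Z_L + Z_0) = (586 − 300)/(586 + 300) = 286/886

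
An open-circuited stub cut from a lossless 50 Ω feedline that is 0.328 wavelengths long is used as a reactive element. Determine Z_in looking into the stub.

βl = 2π × 0.328 = 118°
tan(βl) = -1.87
For an open-circuited stub, Z_in = −jZ_0·cot(βl) = −jZ_0/tan(βl)

Z_in ≈ +j26.7 Ω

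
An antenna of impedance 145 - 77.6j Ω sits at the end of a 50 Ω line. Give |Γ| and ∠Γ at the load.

Γ ≈ 0.584 ∠ -17.5°

Γ = (Z_L − Z_0)/(Z_L + Z_0) = (95 − j77.6)/(195 − j77.6)
|Γ| = 123/210 = 0.584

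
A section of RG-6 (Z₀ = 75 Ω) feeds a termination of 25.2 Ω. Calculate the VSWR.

Γ = (25.2 − 75)/(25.2 + 75) = -0.497
VSWR = (1 + 0.497)/(1 − 0.497)

VSWR ≈ 2.98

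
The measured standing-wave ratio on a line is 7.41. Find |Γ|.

|Γ| = (S − 1)/(S + 1) = (7.41 − 1)/(7.41 + 1) = 6.41/8.41

|Γ| ≈ 0.762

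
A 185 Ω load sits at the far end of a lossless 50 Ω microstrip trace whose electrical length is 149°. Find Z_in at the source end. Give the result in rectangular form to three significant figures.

Z_in ≈ 42.4 + j64.2 Ω

tan(βl) = tan(149°) = -0.601
Z_in = Z_0·(Z_L + jZ_0·tanβl)/(Z_0 + jZ_L·tanβl)
     = 50·(185 − j30)/(50 − j111)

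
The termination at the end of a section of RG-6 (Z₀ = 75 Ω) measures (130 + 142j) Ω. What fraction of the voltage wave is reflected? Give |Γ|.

Γ = (Z_L − Z_0)/(Z_L + Z_0) = (55 + j142)/(205 + j142)
|Γ| = 152/249

|Γ| ≈ 0.611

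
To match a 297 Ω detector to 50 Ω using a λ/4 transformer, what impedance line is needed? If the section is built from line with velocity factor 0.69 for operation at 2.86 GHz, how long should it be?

Z_qwt ≈ 122 Ω; length ≈ 1.81 cm

Z_qwt = √(Z_0·R_L) = √(50 × 297) = √14850
λ = 0.69·c/f = 0.0724 m, so l = λ/4 = 0.0181 m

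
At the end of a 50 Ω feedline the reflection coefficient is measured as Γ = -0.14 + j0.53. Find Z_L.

Z_L = Z_0·(1 + Γ)/(1 − Γ) = 50·(0.86 + j0.53)/(1.14 − j0.53)

Z_L ≈ 22.1 + j33.5 Ω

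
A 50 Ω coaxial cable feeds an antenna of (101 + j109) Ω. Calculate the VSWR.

Γ = (Z_L − Z_0)/(Z_L + Z_0) = (51 + j109)/(151 + j109)
|Γ| = 120/186 = 0.646
VSWR = (1 + |Γ|)/(1 − |Γ|) = 1.65/0.354

VSWR ≈ 4.65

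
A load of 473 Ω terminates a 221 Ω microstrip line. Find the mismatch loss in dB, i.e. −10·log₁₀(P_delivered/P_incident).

Γ = (473 − 221)/(473 + 221) = 0.363
|Γ|² = 0.132, so P_del/P_inc = 1 − |Γ|² = 0.868
ML = −10·log₁₀(1 − |Γ|²)

mismatch loss ≈ 0.614 dB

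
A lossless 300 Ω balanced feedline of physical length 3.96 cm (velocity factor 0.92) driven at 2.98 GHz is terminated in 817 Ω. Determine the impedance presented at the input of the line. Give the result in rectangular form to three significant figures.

Z_in ≈ 365 + j339 Ω

λ = v/f = 0.92·c / 2.98 GHz = 0.0926 m
βl = 2π·l/λ = 2π × 0.428 = 154°
tan(βl) = tan(154°) = -0.489
Z_in = Z_0·(Z_L + jZ_0·tanβl)/(Z_0 + jZ_L·tanβl)
     = 300·(817 − j147)/(300 − j400)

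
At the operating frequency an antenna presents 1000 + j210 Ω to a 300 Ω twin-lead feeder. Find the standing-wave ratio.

Γ = (Z_L − Z_0)/(Z_L + Z_0) = (700 + j210)/(1300 + j210)
|Γ| = 731/1320 = 0.555
VSWR = (1 + |Γ|)/(1 − |Γ|) = 1.55/0.445

VSWR ≈ 3.49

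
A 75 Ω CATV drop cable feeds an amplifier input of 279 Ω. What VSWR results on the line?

For a purely resistive load, VSWR = R_L/Z_0 or Z_0/R_L (whichever > 1) = 279/75

VSWR ≈ 3.72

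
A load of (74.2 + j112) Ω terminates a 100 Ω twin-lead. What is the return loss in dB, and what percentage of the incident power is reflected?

RL ≈ 5.11 dB; 30.8% of incident power reflected

Γ = (-25.8 + j112)/(174.2 + j112), |Γ| = 0.555
RL = −20·log₁₀(0.555) = 5.11 dB
P_refl/P_inc = |Γ|² = 0.308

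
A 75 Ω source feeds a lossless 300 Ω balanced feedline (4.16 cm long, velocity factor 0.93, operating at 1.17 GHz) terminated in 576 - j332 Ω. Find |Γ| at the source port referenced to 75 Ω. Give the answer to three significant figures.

|Γ| ≈ 0.351

λ = v/f = 0.93·c / 1.17 GHz = 0.238 m
βl = 2π·l/λ = 2π × 0.174 = 62.8°
tan(βl) = 1.95
Z_in = Z_0·(Z_L + jZ_0·tanβl)/(Z_0 + jZ_L·tanβl) = 115 − j56.8 Ω
Γ_s = (Z_in − Z_s)/(Z_in + Z_s) = (40.3 − j56.8)/(190 − j56.8), |Γ_s| = 0.351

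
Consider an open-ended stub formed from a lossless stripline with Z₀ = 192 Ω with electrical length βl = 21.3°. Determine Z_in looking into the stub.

tan(βl) = 0.39
For an open-ended stub, Z_in = −jZ_0·cot(βl) = −jZ_0/tan(βl)

Z_in ≈ −j492 Ω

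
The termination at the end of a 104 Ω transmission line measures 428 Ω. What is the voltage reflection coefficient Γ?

Γ = 0.609

Γ = (Z_L − Z_0)/(Z_L + Z_0) = (428 − 104)/(428 + 104) = 324/532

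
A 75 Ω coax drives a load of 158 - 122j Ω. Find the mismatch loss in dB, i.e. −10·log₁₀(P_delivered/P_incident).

mismatch loss ≈ 1.64 dB

Γ = (83 − j122)/(233 − j122), |Γ| = 0.561
|Γ|² = 0.315, so P_del/P_inc = 1 − |Γ|² = 0.685
ML = −10·log₁₀(1 − |Γ|²)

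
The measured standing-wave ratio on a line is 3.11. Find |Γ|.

|Γ| ≈ 0.513

|Γ| = (S − 1)/(S + 1) = (3.11 − 1)/(3.11 + 1) = 2.11/4.11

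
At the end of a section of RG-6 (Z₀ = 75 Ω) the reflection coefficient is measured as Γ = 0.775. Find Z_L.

Z_L = Z_0·(1 + Γ)/(1 − Γ) = 75·(1.77)/(0.225)

Z_L ≈ 592 Ω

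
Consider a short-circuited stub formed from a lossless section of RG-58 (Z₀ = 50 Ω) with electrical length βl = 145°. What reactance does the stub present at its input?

X_in ≈ -35 Ω (capacitive)

tan(βl) = -0.7
For a short-circuited stub, Z_in = jZ_0·tan(βl)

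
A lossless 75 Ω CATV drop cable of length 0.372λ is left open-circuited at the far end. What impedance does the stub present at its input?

βl = 2π × 0.372 = 134°
tan(βl) = -1.04
For an open-circuited stub, Z_in = −jZ_0·cot(βl) = −jZ_0/tan(βl)

Z_in ≈ +j72.2 Ω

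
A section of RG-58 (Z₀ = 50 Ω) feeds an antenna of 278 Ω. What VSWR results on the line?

VSWR ≈ 5.56

Γ = (278 − 50)/(278 + 50) = 0.695
VSWR = (1 + 0.695)/(1 − 0.695)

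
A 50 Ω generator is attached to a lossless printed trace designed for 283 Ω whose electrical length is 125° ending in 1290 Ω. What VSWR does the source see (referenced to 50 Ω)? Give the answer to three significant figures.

tan(βl) = -1.43
Z_in = Z_0·(Z_L + jZ_0·tanβl)/(Z_0 + jZ_L·tanβl) = 90.4 + j184 Ω
Γ_s = (Z_in − Z_s)/(Z_in + Z_s) = (40.4 + j184)/(140 + j184), |Γ_s| = 0.814
VSWR = (1 + |Γ_s|)/(1 − |Γ_s|)

VSWR ≈ 9.77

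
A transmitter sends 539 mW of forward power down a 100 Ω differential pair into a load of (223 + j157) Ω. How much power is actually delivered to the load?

P_delivered ≈ 373 mW

|Γ| = |(123 + j157)/(323 + j157)| = 0.555
|Γ|² = 0.308
P_refl = |Γ|²·P_inc = 166 mW, P_del = (1 − |Γ|²)·P_inc = 373 mW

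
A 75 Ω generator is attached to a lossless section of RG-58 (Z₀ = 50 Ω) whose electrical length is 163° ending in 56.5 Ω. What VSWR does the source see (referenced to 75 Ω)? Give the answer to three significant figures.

tan(βl) = -0.306
Z_in = Z_0·(Z_L + jZ_0·tanβl)/(Z_0 + jZ_L·tanβl) = 55.2 + j3.78 Ω
Γ_s = (Z_in − Z_s)/(Z_in + Z_s) = (-19.8 + j3.78)/(130 + j3.78), |Γ_s| = 0.155
VSWR = (1 + |Γ_s|)/(1 − |Γ_s|)

VSWR ≈ 1.37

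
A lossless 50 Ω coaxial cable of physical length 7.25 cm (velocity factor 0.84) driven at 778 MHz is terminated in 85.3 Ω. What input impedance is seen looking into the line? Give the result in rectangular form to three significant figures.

Z_in ≈ 29.8 − j5.39 Ω

λ = v/f = 0.84·c / 778 MHz = 0.324 m
βl = 2π·l/λ = 2π × 0.224 = 80.6°
tan(βl) = tan(80.6°) = 6.03
Z_in = Z_0·(Z_L + jZ_0·tanβl)/(Z_0 + jZ_L·tanβl)
     = 50·(85.3 + j301)/(50 + j514)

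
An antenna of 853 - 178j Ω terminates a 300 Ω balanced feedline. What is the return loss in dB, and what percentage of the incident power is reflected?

Γ = (553 − j178)/(1153 − j178), |Γ| = 0.498
RL = −20·log₁₀(0.498) = 6.06 dB
P_refl/P_inc = |Γ|² = 0.248

RL ≈ 6.06 dB; 24.8% of incident power reflected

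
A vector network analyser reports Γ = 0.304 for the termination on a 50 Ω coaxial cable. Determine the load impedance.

Z_L = Z_0·(1 + Γ)/(1 − Γ) = 50·(1.3)/(0.696)

Z_L ≈ 93.7 Ω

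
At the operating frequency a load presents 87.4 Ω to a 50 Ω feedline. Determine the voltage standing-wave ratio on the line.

VSWR ≈ 1.75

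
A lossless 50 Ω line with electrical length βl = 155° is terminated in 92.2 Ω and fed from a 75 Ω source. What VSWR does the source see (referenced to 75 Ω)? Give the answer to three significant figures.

VSWR ≈ 1.62

tan(βl) = -0.466
Z_in = Z_0·(Z_L + jZ_0·tanβl)/(Z_0 + jZ_L·tanβl) = 64.5 + j32.2 Ω
Γ_s = (Z_in − Z_s)/(Z_in + Z_s) = (-10.5 + j32.2)/(140 + j32.2), |Γ_s| = 0.236
VSWR = (1 + |Γ_s|)/(1 − |Γ_s|)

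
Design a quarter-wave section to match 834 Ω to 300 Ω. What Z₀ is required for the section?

Z_qwt ≈ 500 Ω

Z_qwt = √(Z_0·R_L) = √(300 × 834) = √250200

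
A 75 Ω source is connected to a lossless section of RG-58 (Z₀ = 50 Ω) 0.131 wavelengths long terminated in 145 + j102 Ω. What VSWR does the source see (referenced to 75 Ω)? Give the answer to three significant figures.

βl = 2π × 0.131 = 47.2°
tan(βl) = 1.08
Z_in = Z_0·(Z_L + jZ_0·tanβl)/(Z_0 + jZ_L·tanβl) = 28 − j57.1 Ω
Γ_s = (Z_in − Z_s)/(Z_in + Z_s) = (-47 − j57.1)/(103 − j57.1), |Γ_s| = 0.628
VSWR = (1 + |Γ_s|)/(1 − |Γ_s|)

VSWR ≈ 4.38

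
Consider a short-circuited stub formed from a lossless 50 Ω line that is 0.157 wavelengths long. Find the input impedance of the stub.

Z_in ≈ +j75.6 Ω

βl = 2π × 0.157 = 56.5°
tan(βl) = 1.51
For a short-circuited stub, Z_in = jZ_0·tan(βl)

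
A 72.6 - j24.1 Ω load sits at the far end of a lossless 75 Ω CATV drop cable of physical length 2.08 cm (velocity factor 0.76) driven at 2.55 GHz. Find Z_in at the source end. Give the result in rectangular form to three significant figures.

Z_in ≈ 65.4 + j20.9 Ω

λ = v/f = 0.76·c / 2.55 GHz = 0.0894 m
βl = 2π·l/λ = 2π × 0.233 = 83.7°
tan(βl) = tan(83.7°) = 9.13
Z_in = Z_0·(Z_L + jZ_0·tanβl)/(Z_0 + jZ_L·tanβl)
     = 75·(72.6 + j660)/(295 + j663)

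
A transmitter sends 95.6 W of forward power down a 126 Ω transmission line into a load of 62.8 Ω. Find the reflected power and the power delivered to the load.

Γ = (62.8 − 126)/(62.8 + 126) = -0.335
|Γ|² = 0.112
P_refl = |Γ|²·P_inc = 10.7 W, P_del = (1 − |Γ|²)·P_inc = 84.9 W

P_reflected ≈ 10.7 W; P_delivered ≈ 84.9 W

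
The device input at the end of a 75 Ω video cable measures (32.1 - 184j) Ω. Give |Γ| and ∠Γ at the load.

Γ = (Z_L − Z_0)/(Z_L + Z_0) = (-42.9 − j184)/(107.1 − j184)
|Γ| = 189/213 = 0.887

Γ ≈ 0.887 ∠ -43.3°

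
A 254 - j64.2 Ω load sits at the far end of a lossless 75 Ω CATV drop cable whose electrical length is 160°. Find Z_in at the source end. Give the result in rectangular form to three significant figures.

tan(βl) = tan(160°) = -0.364
Z_in = Z_0·(Z_L + jZ_0·tanβl)/(Z_0 + jZ_L·tanβl)
     = 75·(254 − j91.5)/(51.6 − j92.4)

Z_in ≈ 144 + j125 Ω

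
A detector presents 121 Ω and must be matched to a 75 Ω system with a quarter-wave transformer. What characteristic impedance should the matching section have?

Z_qwt = √(Z_0·R_L) = √(75 × 121) = √9075

Z_qwt ≈ 95.3 Ω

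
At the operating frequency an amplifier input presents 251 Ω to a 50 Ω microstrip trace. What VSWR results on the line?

VSWR ≈ 5.02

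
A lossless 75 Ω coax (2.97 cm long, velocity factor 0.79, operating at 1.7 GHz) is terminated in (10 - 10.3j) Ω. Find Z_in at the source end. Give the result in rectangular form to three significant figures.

Z_in ≈ 67 + j170 Ω

λ = v/f = 0.79·c / 1.7 GHz = 0.139 m
βl = 2π·l/λ = 2π × 0.213 = 76.7°
tan(βl) = tan(76.7°) = 4.23
Z_in = Z_0·(Z_L + jZ_0·tanβl)/(Z_0 + jZ_L·tanβl)
     = 75·(10 + j307)/(119 + j42.3)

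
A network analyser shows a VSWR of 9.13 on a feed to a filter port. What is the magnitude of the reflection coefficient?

|Γ| = (S − 1)/(S + 1) = (9.13 − 1)/(9.13 + 1) = 8.13/10.1

|Γ| ≈ 0.803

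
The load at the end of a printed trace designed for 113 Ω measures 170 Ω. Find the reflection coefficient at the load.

Γ = (Z_L − Z_0)/(Z_L + Z_0) = (170 − 113)/(170 + 113) = 57/283

Γ = 0.201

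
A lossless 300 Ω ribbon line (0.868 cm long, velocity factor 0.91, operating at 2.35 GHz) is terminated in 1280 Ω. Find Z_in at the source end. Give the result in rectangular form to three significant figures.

Z_in ≈ 283 − j461 Ω

λ = v/f = 0.91·c / 2.35 GHz = 0.116 m
βl = 2π·l/λ = 2π × 0.0747 = 26.9°
tan(βl) = tan(26.9°) = 0.507
Z_in = Z_0·(Z_L + jZ_0·tanβl)/(Z_0 + jZ_L·tanβl)
     = 300·(1280 + j152)/(300 + j649)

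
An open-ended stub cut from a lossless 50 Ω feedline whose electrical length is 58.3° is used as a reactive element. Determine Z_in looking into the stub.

Z_in ≈ −j30.9 Ω

tan(βl) = 1.62
For an open-ended stub, Z_in = −jZ_0·cot(βl) = −jZ_0/tan(βl)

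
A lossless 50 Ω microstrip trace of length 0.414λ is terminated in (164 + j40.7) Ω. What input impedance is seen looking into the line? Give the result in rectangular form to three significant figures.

Z_in ≈ 36.6 + j55.6 Ω

βl = 2π × 0.414 = 149°
tan(βl) = tan(149°) = -0.6
Z_in = Z_0·(Z_L + jZ_0·tanβl)/(Z_0 + jZ_L·tanβl)
     = 50·(164 + j10.7)/(74.4 − j98.4)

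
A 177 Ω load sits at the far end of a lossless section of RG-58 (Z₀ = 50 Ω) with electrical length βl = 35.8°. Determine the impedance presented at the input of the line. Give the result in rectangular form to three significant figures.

Z_in ≈ 35.8 − j55.3 Ω

tan(βl) = tan(35.8°) = 0.721
Z_in = Z_0·(Z_L + jZ_0·tanβl)/(Z_0 + jZ_L·tanβl)
     = 50·(177 + j36.1)/(50 + j128)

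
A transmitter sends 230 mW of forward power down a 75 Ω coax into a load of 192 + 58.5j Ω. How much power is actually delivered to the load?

|Γ| = |(117 + j58.5)/(267 + j58.5)| = 0.479
|Γ|² = 0.229
P_refl = |Γ|²·P_inc = 52.7 mW, P_del = (1 − |Γ|²)·P_inc = 177 mW

P_delivered ≈ 177 mW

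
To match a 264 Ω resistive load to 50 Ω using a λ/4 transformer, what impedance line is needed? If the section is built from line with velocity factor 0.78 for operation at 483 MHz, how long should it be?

Z_qwt = √(Z_0·R_L) = √(50 × 264) = √13200
λ = 0.78·c/f = 0.484 m, so l = λ/4 = 0.121 m

Z_qwt ≈ 115 Ω; length ≈ 12.1 cm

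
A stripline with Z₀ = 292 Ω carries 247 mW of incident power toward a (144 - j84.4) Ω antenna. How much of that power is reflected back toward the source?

P_reflected ≈ 36.4 mW

|Γ| = |(-148 − j84.4)/(436 − j84.4)| = 0.384
|Γ|² = 0.147
P_refl = |Γ|²·P_inc = 36.4 mW, P_del = (1 − |Γ|²)·P_inc = 211 mW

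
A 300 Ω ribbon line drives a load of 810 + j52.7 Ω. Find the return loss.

RL ≈ 6.72 dB

Γ = (510 + j52.7)/(1110 + j52.7), |Γ| = 0.461
RL = −20·log₁₀|Γ| = −20·log₁₀(0.461)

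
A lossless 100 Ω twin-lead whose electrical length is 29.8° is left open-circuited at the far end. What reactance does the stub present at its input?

X_in ≈ -175 Ω (capacitive)

tan(βl) = 0.573
For an open-circuited stub, Z_in = −jZ_0·cot(βl) = −jZ_0/tan(βl)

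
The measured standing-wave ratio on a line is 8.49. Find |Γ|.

|Γ| ≈ 0.789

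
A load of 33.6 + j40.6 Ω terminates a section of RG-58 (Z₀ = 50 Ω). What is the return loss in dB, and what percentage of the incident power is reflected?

RL ≈ 6.54 dB; 22.2% of incident power reflected

Γ = (-16.4 + j40.6)/(83.6 + j40.6), |Γ| = 0.471
RL = −20·log₁₀(0.471) = 6.54 dB
P_refl/P_inc = |Γ|² = 0.222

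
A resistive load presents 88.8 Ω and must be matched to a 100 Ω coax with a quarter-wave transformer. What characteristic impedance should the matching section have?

Z_qwt = √(Z_0·R_L) = √(100 × 88.8) = √8880

Z_qwt ≈ 94.2 Ω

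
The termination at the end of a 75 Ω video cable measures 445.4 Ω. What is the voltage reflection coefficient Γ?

Γ = 0.712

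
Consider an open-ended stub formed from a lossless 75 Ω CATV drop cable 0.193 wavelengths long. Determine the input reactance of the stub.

βl = 2π × 0.193 = 69.5°
tan(βl) = 2.67
For an open-ended stub, Z_in = −jZ_0·cot(βl) = −jZ_0/tan(βl)

X_in ≈ -28.1 Ω (capacitive)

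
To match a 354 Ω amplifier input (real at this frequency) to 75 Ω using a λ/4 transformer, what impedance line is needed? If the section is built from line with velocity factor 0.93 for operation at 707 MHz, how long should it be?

Z_qwt ≈ 163 Ω; length ≈ 9.87 cm

Z_qwt = √(Z_0·R_L) = √(75 × 354) = √26550
λ = 0.93·c/f = 0.395 m, so l = λ/4 = 0.0987 m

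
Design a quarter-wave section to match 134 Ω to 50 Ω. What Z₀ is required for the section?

Z_qwt ≈ 81.9 Ω

Z_qwt = √(Z_0·R_L) = √(50 × 134) = √6700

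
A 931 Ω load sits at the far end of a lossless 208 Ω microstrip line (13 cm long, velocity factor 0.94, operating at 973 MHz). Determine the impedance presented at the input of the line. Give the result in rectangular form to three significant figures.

Z_in ≈ 319 + j408 Ω

λ = v/f = 0.94·c / 973 MHz = 0.29 m
βl = 2π·l/λ = 2π × 0.449 = 161°
tan(βl) = tan(161°) = -0.335
Z_in = Z_0·(Z_L + jZ_0·tanβl)/(Z_0 + jZ_L·tanβl)
     = 208·(931 − j69.7)/(208 − j312)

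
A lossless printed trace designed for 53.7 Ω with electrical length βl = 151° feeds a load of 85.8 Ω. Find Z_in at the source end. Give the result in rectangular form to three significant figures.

tan(βl) = tan(151°) = -0.554
Z_in = Z_0·(Z_L + jZ_0·tanβl)/(Z_0 + jZ_L·tanβl)
     = 53.7·(85.8 − j29.8)/(53.7 − j47.6)

Z_in ≈ 62.9 + j25.9 Ω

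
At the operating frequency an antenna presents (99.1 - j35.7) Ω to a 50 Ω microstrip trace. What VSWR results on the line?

VSWR ≈ 2.31

Γ = (Z_L − Z_0)/(Z_L + Z_0) = (49.1 − j35.7)/(149.1 − j35.7)
|Γ| = 60.7/153 = 0.396
VSWR = (1 + |Γ|)/(1 − |Γ|) = 1.4/0.604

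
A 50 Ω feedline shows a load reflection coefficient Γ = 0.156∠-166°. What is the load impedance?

Z_L ≈ 36.8 − j2.84 Ω

Z_L = Z_0·(1 + Γ)/(1 − Γ) = 50·(0.849 − j0.0377)/(1.15 + j0.0377)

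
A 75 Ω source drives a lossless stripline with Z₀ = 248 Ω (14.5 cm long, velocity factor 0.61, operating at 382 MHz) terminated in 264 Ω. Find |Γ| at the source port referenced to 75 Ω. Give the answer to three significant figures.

λ = v/f = 0.61·c / 382 MHz = 0.479 m
βl = 2π·l/λ = 2π × 0.303 = 109°
tan(βl) = -2.91
Z_in = Z_0·(Z_L + jZ_0·tanβl)/(Z_0 + jZ_L·tanβl) = 236 + j9.07 Ω
Γ_s = (Z_in − Z_s)/(Z_in + Z_s) = (161 + j9.07)/(311 + j9.07), |Γ_s| = 0.518

|Γ| ≈ 0.518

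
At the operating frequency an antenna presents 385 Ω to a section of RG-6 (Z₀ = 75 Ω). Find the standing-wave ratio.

VSWR ≈ 5.13

For a purely resistive load, VSWR = R_L/Z_0 or Z_0/R_L (whichever > 1) = 385/75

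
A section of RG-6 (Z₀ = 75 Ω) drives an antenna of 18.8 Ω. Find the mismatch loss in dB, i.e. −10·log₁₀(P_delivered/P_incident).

Γ = (18.8 − 75)/(18.8 + 75) = -0.599
|Γ|² = 0.359, so P_del/P_inc = 1 − |Γ|² = 0.641
ML = −10·log₁₀(1 − |Γ|²)

mismatch loss ≈ 1.93 dB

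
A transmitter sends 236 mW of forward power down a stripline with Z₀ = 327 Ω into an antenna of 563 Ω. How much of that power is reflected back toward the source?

Γ = (563 − 327)/(563 + 327) = 0.265
|Γ|² = 0.0703
P_refl = |Γ|²·P_inc = 16.6 mW, P_del = (1 − |Γ|²)·P_inc = 219 mW

P_reflected ≈ 16.6 mW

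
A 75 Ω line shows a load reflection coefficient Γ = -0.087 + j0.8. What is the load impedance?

Z_L ≈ 14.5 + j65.9 Ω

Z_L = Z_0·(1 + Γ)/(1 − Γ) = 75·(0.913 + j0.8)/(1.09 − j0.8)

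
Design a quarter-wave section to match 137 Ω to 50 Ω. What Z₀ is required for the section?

Z_qwt = √(Z_0·R_L) = √(50 × 137) = √6850

Z_qwt ≈ 82.8 Ω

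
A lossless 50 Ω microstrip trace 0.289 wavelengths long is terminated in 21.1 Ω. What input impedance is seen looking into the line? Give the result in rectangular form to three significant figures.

βl = 2π × 0.289 = 104°
tan(βl) = tan(104°) = -4
Z_in = Z_0·(Z_L + jZ_0·tanβl)/(Z_0 + jZ_L·tanβl)
     = 50·(21.1 − j200)/(50 − j84.4)

Z_in ≈ 93.2 − j42.7 Ω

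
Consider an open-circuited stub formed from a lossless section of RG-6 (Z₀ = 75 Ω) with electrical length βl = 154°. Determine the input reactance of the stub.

X_in ≈ 154 Ω (inductive)

tan(βl) = -0.488
For an open-circuited stub, Z_in = −jZ_0·cot(βl) = −jZ_0/tan(βl)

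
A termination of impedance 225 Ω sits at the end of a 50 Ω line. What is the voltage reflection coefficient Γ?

Γ = (Z_L − Z_0)/(Z_L + Z_0) = (225 − 50)/(225 + 50) = 175/275

Γ = 0.636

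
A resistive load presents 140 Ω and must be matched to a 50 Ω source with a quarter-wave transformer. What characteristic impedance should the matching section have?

Z_qwt = √(Z_0·R_L) = √(50 × 140) = √7000

Z_qwt ≈ 83.7 Ω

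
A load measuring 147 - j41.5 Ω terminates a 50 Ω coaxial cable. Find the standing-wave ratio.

VSWR ≈ 3.2

Γ = (Z_L − Z_0)/(Z_L + Z_0) = (97 − j41.5)/(197 − j41.5)
|Γ| = 106/201 = 0.524
VSWR = (1 + |Γ|)/(1 − |Γ|) = 1.52/0.476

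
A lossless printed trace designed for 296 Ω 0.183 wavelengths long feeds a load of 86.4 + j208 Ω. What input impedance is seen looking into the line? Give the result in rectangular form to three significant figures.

Z_in ≈ 691 − j736 Ω

βl = 2π × 0.183 = 65.9°
tan(βl) = tan(65.9°) = 2.23
Z_in = Z_0·(Z_L + jZ_0·tanβl)/(Z_0 + jZ_L·tanβl)
     = 296·(86.4 + j869)/(-169 + j193)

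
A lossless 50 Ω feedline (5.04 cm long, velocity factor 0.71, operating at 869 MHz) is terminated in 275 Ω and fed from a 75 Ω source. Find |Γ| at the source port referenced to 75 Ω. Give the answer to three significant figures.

λ = v/f = 0.71·c / 869 MHz = 0.245 m
βl = 2π·l/λ = 2π × 0.206 = 74°
tan(βl) = 3.49
Z_in = Z_0·(Z_L + jZ_0·tanβl)/(Z_0 + jZ_L·tanβl) = 9.81 − j13.8 Ω
Γ_s = (Z_in − Z_s)/(Z_in + Z_s) = (-65.2 − j13.8)/(84.8 − j13.8), |Γ_s| = 0.776

|Γ| ≈ 0.776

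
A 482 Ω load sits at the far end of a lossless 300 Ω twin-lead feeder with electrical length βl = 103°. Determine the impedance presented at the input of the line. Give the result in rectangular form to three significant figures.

Z_in ≈ 193 + j41.6 Ω

tan(βl) = tan(103°) = -4.33
Z_in = Z_0·(Z_L + jZ_0·tanβl)/(Z_0 + jZ_L·tanβl)
     = 300·(482 − j1300)/(300 − j2090)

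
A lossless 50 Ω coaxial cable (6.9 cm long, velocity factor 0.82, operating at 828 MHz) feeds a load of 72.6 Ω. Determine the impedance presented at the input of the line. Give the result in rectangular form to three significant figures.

λ = v/f = 0.82·c / 828 MHz = 0.297 m
βl = 2π·l/λ = 2π × 0.232 = 83.6°
tan(βl) = tan(83.6°) = 8.93
Z_in = Z_0·(Z_L + jZ_0·tanβl)/(Z_0 + jZ_L·tanβl)
     = 50·(72.6 + j446)/(50 + j648)

Z_in ≈ 34.7 − j2.93 Ω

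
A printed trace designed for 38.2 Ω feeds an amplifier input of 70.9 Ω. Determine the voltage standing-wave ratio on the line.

VSWR ≈ 1.86

Γ = (70.9 − 38.2)/(70.9 + 38.2) = 0.3
VSWR = (1 + 0.3)/(1 − 0.3)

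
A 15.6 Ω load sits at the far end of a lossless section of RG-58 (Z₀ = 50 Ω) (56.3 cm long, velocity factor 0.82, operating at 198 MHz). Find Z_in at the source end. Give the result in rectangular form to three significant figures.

λ = v/f = 0.82·c / 198 MHz = 1.24 m
βl = 2π·l/λ = 2π × 0.453 = 163°
tan(βl) = tan(163°) = -0.303
Z_in = Z_0·(Z_L + jZ_0·tanβl)/(Z_0 + jZ_L·tanβl)
     = 50·(15.6 − j15.2)/(50 − j4.73)

Z_in ≈ 16.9 − j13.6 Ω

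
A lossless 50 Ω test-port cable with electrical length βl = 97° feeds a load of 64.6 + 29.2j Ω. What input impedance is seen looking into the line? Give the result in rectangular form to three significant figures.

tan(βl) = tan(97°) = -8.14
Z_in = Z_0·(Z_L + jZ_0·tanβl)/(Z_0 + jZ_L·tanβl)
     = 50·(64.6 − j378)/(288 − j526)

Z_in ≈ 30.2 − j10.4 Ω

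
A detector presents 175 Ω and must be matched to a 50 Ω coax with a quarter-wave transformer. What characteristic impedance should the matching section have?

Z_qwt = √(Z_0·R_L) = √(50 × 175) = √8750

Z_qwt ≈ 93.5 Ω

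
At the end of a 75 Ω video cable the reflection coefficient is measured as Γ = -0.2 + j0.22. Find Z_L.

Z_L = Z_0·(1 + Γ)/(1 − Γ) = 75·(0.8 + j0.22)/(1.2 − j0.22)

Z_L ≈ 45.9 + j22.2 Ω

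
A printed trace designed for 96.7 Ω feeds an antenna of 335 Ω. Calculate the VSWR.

VSWR ≈ 3.46

Γ = (335 − 96.7)/(335 + 96.7) = 0.552
VSWR = (1 + 0.552)/(1 − 0.552)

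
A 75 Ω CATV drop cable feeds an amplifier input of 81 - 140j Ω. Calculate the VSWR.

Γ = (Z_L − Z_0)/(Z_L + Z_0) = (6 − j140)/(156 − j140)
|Γ| = 140/210 = 0.669
VSWR = (1 + |Γ|)/(1 − |Γ|) = 1.67/0.331

VSWR ≈ 5.03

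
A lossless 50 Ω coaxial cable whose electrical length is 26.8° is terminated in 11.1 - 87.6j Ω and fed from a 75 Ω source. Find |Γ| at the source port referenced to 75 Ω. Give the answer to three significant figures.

|Γ| ≈ 0.917

tan(βl) = 0.505
Z_in = Z_0·(Z_L + jZ_0·tanβl)/(Z_0 + jZ_L·tanβl) = 3.91 − j33.3 Ω
Γ_s = (Z_in − Z_s)/(Z_in + Z_s) = (-71.1 − j33.3)/(78.9 − j33.3), |Γ_s| = 0.917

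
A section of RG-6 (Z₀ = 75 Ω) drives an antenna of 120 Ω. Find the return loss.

RL ≈ 12.7 dB

Γ = (120 − 75)/(120 + 75) = 0.231
RL = −20·log₁₀|Γ| = −20·log₁₀(0.231)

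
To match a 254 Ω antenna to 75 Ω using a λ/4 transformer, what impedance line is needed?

Z_qwt = √(Z_0·R_L) = √(75 × 254) = √19050

Z_qwt ≈ 138 Ω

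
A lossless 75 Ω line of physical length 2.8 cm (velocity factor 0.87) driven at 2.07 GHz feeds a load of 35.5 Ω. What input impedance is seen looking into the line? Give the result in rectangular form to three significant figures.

λ = v/f = 0.87·c / 2.07 GHz = 0.126 m
βl = 2π·l/λ = 2π × 0.222 = 79.9°
tan(βl) = tan(79.9°) = 5.64
Z_in = Z_0·(Z_L + jZ_0·tanβl)/(Z_0 + jZ_L·tanβl)
     = 75·(35.5 + j423)/(75 + j200)

Z_in ≈ 143 + j40.4 Ω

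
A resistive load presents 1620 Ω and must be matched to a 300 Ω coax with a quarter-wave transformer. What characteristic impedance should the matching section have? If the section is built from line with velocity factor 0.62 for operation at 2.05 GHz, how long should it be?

Z_qwt ≈ 697 Ω; length ≈ 2.27 cm

Z_qwt = √(Z_0·R_L) = √(300 × 1620) = √486000
λ = 0.62·c/f = 0.0907 m, so l = λ/4 = 0.0227 m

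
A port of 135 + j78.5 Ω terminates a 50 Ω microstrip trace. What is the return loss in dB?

RL ≈ 4.8 dB

Γ = (85 + j78.5)/(185 + j78.5), |Γ| = 0.576
RL = −20·log₁₀|Γ| = −20·log₁₀(0.576)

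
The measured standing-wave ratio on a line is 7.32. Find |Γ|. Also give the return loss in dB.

|Γ| ≈ 0.76; return loss ≈ 2.39 dB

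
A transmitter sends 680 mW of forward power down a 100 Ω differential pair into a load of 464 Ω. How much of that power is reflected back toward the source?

Γ = (464 − 100)/(464 + 100) = 0.645
|Γ|² = 0.417
P_refl = |Γ|²·P_inc = 283 mW, P_del = (1 − |Γ|²)·P_inc = 397 mW

P_reflected ≈ 283 mW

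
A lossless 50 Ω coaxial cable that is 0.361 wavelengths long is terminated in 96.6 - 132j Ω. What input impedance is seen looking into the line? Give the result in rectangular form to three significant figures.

βl = 2π × 0.361 = 130°
tan(βl) = tan(130°) = -1.19
Z_in = Z_0·(Z_L + jZ_0·tanβl)/(Z_0 + jZ_L·tanβl)
     = 50·(96.6 − j192)/(-108 − j115)

Z_in ≈ 23.6 + j63.9 Ω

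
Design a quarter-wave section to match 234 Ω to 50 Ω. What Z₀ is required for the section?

Z_qwt ≈ 108 Ω

Z_qwt = √(Z_0·R_L) = √(50 × 234) = √11700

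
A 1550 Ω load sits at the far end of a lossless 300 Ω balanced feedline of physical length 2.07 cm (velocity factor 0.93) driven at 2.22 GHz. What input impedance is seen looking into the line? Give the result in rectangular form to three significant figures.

Z_in ≈ 77.5 − j169 Ω

λ = v/f = 0.93·c / 2.22 GHz = 0.126 m
βl = 2π·l/λ = 2π × 0.165 = 59.3°
tan(βl) = tan(59.3°) = 1.68
Z_in = Z_0·(Z_L + jZ_0·tanβl)/(Z_0 + jZ_L·tanβl)
     = 300·(1550 + j505)/(300 + j2610)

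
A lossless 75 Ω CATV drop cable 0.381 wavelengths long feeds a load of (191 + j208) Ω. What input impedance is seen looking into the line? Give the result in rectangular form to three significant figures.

βl = 2π × 0.381 = 137°
tan(βl) = tan(137°) = -0.927
Z_in = Z_0·(Z_L + jZ_0·tanβl)/(Z_0 + jZ_L·tanβl)
     = 75·(191 + j138)/(268 − j177)

Z_in ≈ 19.4 + j51.6 Ω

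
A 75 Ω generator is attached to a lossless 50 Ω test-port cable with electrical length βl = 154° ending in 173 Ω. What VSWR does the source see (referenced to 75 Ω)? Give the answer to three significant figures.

tan(βl) = -0.488
Z_in = Z_0·(Z_L + jZ_0·tanβl)/(Z_0 + jZ_L·tanβl) = 55.7 + j69.5 Ω
Γ_s = (Z_in − Z_s)/(Z_in + Z_s) = (-19.3 + j69.5)/(131 + j69.5), |Γ_s| = 0.488
VSWR = (1 + |Γ_s|)/(1 − |Γ_s|)

VSWR ≈ 2.9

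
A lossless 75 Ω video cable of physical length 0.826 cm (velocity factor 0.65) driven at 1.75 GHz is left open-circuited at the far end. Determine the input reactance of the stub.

X_in ≈ -149 Ω (capacitive)

λ = v/f = 0.65·c / 1.75 GHz = 0.111 m
βl = 2π·l/λ = 2π × 0.0741 = 26.7°
tan(βl) = 0.503
For an open-circuited stub, Z_in = −jZ_0·cot(βl) = −jZ_0/tan(βl)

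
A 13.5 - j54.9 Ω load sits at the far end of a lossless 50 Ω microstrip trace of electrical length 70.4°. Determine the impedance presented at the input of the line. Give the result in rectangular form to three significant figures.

tan(βl) = tan(70.4°) = 2.81
Z_in = Z_0·(Z_L + jZ_0·tanβl)/(Z_0 + jZ_L·tanβl)
     = 50·(13.5 + j85.5)/(204 + j37.9)

Z_in ≈ 6.95 + j19.7 Ω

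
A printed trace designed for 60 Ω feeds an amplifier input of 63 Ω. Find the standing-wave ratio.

VSWR ≈ 1.05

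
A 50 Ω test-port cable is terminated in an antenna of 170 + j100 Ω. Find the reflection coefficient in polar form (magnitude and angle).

Γ = (Z_L − Z_0)/(Z_L + Z_0) = (120 + j100)/(220 + j100)
|Γ| = 156/242 = 0.646

Γ ≈ 0.646 ∠ 15.4°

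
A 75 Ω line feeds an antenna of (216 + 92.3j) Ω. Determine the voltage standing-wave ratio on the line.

VSWR ≈ 3.46

Γ = (Z_L − Z_0)/(Z_L + Z_0) = (141 + j92.3)/(291 + j92.3)
|Γ| = 169/305 = 0.552
VSWR = (1 + |Γ|)/(1 − |Γ|) = 1.55/0.448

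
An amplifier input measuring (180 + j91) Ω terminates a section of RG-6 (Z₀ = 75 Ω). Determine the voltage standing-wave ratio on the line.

Γ = (Z_L − Z_0)/(Z_L + Z_0) = (105 + j91)/(255 + j91)
|Γ| = 139/271 = 0.513
VSWR = (1 + |Γ|)/(1 − |Γ|) = 1.51/0.487

VSWR ≈ 3.11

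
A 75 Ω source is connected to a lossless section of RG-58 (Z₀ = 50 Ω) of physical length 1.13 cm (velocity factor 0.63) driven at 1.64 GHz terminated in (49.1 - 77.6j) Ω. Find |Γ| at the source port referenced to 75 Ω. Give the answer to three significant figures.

λ = v/f = 0.63·c / 1.64 GHz = 0.115 m
βl = 2π·l/λ = 2π × 0.0981 = 35.3°
tan(βl) = 0.708
Z_in = Z_0·(Z_L + jZ_0·tanβl)/(Z_0 + jZ_L·tanβl) = 15.1 − j25.1 Ω
Γ_s = (Z_in − Z_s)/(Z_in + Z_s) = (-59.9 − j25.1)/(90.1 − j25.1), |Γ_s| = 0.695

|Γ| ≈ 0.695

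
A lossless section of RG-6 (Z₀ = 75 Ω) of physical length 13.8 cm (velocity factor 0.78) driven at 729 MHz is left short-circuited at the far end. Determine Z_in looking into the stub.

λ = v/f = 0.78·c / 729 MHz = 0.321 m
βl = 2π·l/λ = 2π × 0.43 = 155°
tan(βl) = -0.471
For a short-circuited stub, Z_in = jZ_0·tan(βl)

Z_in ≈ −j35.3 Ω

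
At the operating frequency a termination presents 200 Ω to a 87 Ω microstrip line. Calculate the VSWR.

Γ = (200 − 87)/(200 + 87) = 0.394
VSWR = (1 + 0.394)/(1 − 0.394)

VSWR ≈ 2.3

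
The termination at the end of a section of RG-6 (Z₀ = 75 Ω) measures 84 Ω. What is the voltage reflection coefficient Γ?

Γ = 0.0566

Γ = (Z_L − Z_0)/(Z_L + Z_0) = (84 − 75)/(84 + 75) = 9/159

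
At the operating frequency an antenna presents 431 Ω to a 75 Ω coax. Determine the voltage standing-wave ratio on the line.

Γ = (431 − 75)/(431 + 75) = 0.704
VSWR = (1 + 0.704)/(1 − 0.704)

VSWR ≈ 5.75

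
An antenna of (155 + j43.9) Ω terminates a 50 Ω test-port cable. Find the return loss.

Γ = (105 + j43.9)/(205 + j43.9), |Γ| = 0.543
RL = −20·log₁₀|Γ| = −20·log₁₀(0.543)

RL ≈ 5.31 dB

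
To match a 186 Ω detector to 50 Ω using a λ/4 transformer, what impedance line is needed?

Z_qwt ≈ 96.4 Ω

Z_qwt = √(Z_0·R_L) = √(50 × 186) = √9300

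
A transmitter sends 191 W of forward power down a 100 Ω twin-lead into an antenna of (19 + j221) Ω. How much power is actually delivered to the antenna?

|Γ| = |(-81 + j221)/(119 + j221)| = 0.938
|Γ|² = 0.879
P_refl = |Γ|²·P_inc = 168 W, P_del = (1 − |Γ|²)·P_inc = 23 W

P_delivered ≈ 23 W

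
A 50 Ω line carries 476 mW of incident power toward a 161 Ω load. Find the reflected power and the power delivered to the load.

P_reflected ≈ 132 mW; P_delivered ≈ 344 mW

Γ = (161 − 50)/(161 + 50) = 0.526
|Γ|² = 0.277
P_refl = |Γ|²·P_inc = 132 mW, P_del = (1 − |Γ|²)·P_inc = 344 mW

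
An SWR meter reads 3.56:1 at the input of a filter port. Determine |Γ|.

|Γ| = (S − 1)/(S + 1) = (3.56 − 1)/(3.56 + 1) = 2.56/4.56

|Γ| ≈ 0.561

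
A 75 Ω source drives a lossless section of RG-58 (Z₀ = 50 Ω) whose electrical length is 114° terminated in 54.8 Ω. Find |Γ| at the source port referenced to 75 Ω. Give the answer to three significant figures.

|Γ| ≈ 0.232

tan(βl) = -2.25
Z_in = Z_0·(Z_L + jZ_0·tanβl)/(Z_0 + jZ_L·tanβl) = 46.9 + j3.2 Ω
Γ_s = (Z_in − Z_s)/(Z_in + Z_s) = (-28.1 + j3.2)/(122 + j3.2), |Γ_s| = 0.232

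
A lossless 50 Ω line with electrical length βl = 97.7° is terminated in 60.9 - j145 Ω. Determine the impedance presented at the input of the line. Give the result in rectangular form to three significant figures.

Z_in ≈ 6.79 + j22.2 Ω

tan(βl) = tan(97.7°) = -7.4
Z_in = Z_0·(Z_L + jZ_0·tanβl)/(Z_0 + jZ_L·tanβl)
     = 50·(60.9 − j515)/(-1020 − j450)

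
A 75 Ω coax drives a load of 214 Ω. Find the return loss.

RL ≈ 6.36 dB

Γ = (214 − 75)/(214 + 75) = 0.481
RL = −20·log₁₀|Γ| = −20·log₁₀(0.481)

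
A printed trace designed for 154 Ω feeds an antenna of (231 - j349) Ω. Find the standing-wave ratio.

Γ = (Z_L − Z_0)/(Z_L + Z_0) = (77 − j349)/(385 − j349)
|Γ| = 357/520 = 0.688
VSWR = (1 + |Γ|)/(1 − |Γ|) = 1.69/0.312

VSWR ≈ 5.41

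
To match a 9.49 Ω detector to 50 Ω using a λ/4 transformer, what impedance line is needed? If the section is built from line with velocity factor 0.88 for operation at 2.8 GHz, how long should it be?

Z_qwt ≈ 21.8 Ω; length ≈ 2.36 cm

Z_qwt = √(Z_0·R_L) = √(50 × 9.49) = √474.5
λ = 0.88·c/f = 0.0943 m, so l = λ/4 = 0.0236 m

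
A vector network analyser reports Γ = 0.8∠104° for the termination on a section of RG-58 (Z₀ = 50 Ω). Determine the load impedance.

Z_L ≈ 8.88 + j38.3 Ω

Z_L = Z_0·(1 + Γ)/(1 − Γ) = 50·(0.806 + j0.776)/(1.19 − j0.776)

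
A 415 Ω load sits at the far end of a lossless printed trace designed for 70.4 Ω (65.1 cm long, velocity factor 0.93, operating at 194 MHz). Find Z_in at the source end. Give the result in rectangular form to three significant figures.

Z_in ≈ 106 + j171 Ω

λ = v/f = 0.93·c / 194 MHz = 1.44 m
βl = 2π·l/λ = 2π × 0.453 = 163°
tan(βl) = tan(163°) = -0.306
Z_in = Z_0·(Z_L + jZ_0·tanβl)/(Z_0 + jZ_L·tanβl)
     = 70.4·(415 − j21.6)/(70.4 − j127)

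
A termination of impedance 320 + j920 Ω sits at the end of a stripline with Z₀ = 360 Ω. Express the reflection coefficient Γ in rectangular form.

Γ = (Z_L − Z_0)/(Z_L + Z_0) = (-40 + j920)/(680 + j920)

Γ ≈ 0.626 + j0.506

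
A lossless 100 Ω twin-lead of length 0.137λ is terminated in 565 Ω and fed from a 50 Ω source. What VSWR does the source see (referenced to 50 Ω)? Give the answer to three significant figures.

VSWR ≈ 6.51

βl = 2π × 0.137 = 49.3°
tan(βl) = 1.16
Z_in = Z_0·(Z_L + jZ_0·tanβl)/(Z_0 + jZ_L·tanβl) = 30.1 − j81.4 Ω
Γ_s = (Z_in − Z_s)/(Z_in + Z_s) = (-19.9 − j81.4)/(80.1 − j81.4), |Γ_s| = 0.734
VSWR = (1 + |Γ_s|)/(1 − |Γ_s|)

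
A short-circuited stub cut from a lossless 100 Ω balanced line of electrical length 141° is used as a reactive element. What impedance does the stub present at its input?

tan(βl) = -0.81
For a short-circuited stub, Z_in = jZ_0·tan(βl)

Z_in ≈ −j81 Ω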